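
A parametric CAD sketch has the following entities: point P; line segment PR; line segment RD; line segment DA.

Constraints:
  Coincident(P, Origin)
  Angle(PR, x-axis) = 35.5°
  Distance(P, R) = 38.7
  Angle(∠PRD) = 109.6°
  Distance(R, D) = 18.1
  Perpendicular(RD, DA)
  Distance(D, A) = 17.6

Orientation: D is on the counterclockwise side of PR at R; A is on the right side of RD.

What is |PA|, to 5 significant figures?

62.356

P is at the origin; PR runs at 35.5° with length 38.7, so R = 38.7·(cos 35.5°, sin 35.5°) = (31.506, 22.473). ∠PRD = 109.6°, so RD runs at 35.5° + (180° − 109.6°) = 105.90° from the x-axis; with |RD| = 18.1, D = R + 18.1·(cos 105.90°, sin 105.90°) = (26.548, 39.881). The perpendicularity gives DA at right angles to RD; with |DA| = 17.6 on the right of RD, A = D + 17.6·(0.96174, 0.27396) = (43.474, 44.702). Then |PA| = |A − P| = 62.356.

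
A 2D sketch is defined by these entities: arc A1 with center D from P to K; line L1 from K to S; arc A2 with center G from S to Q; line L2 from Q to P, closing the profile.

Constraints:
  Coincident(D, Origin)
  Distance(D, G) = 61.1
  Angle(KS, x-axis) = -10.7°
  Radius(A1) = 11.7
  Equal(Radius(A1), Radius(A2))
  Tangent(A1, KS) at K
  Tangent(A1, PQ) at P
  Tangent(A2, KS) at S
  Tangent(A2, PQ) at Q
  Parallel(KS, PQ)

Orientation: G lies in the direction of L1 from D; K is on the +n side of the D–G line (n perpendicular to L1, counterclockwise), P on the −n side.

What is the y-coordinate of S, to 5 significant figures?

0.15234

The slot axis is L1's direction at -10.7°, so u = (cos -10.7°, sin -10.7°) = (0.98261, -0.18567) and n = (−sin -10.7°, cos -10.7°) = (0.18567, 0.98261). D is at the origin and G lies 61.1 along u from D, so G = 61.1·u = (60.038, -11.344). Tangency of A1 to both parallel lines with radius 11.7 puts K and P at D ± 11.7·n: K = (2.1723, 11.497), P = (-2.1723, -11.497). Equal radii place S and Q the same way about G: S = G + 11.7·n = (62.210, 0.15234), Q = G − 11.7·n = (57.865, -22.841). So S.y = 0.15234.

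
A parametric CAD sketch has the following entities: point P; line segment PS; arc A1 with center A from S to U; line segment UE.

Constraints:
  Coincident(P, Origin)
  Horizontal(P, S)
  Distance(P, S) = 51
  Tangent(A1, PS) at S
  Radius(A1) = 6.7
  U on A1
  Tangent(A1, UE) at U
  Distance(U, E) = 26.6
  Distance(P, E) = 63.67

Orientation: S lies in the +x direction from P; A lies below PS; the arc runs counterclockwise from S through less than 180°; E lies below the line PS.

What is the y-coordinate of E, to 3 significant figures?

-34.0

P is at the origin; PS is horizontal with |PS| = 51.0 and S on the +x side, so S = (51.0, 0.00). The tangent condition forces AS to be normal to PS, so A = S + (0, -6.7) = (51.0, -6.70). Since AU ⟂ UE (tangency), |AE| = √(6.7² + 26.6²) = 27.4 regardless of where U sits on A1. So E lies on both circle(P, 63.67) and circle(A, 27.4); the below-PS intersection is E = (53.8, -34.0). U is the foot of the tangent from E: U = (44.7, -9.00).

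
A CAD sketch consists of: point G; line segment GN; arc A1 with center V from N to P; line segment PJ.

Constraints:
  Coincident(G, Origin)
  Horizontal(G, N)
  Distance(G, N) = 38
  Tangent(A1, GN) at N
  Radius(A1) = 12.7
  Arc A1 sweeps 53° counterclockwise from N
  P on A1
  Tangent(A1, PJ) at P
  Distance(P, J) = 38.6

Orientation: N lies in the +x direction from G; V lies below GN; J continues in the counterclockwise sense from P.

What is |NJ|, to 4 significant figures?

49.00

G is at the origin; GN is horizontal with |GN| = 38.0 and N on the +x side, so N = (38.00, 0.000). A1 meets GN tangentially, so VN is at right angles to GN, so V = N + (0, -12.7) = (38.00, -12.70). On A1, N sits at bearing 90° from V; a 53° counterclockwise sweep puts P at bearing 143°, so P = V + 12.7·(cos 143°, sin 143°) = (27.86, -5.057). Since A1 is tangent to PJ there, VP ⟂ PJ, so PJ runs along (−sin 143°, cos 143°); with |PJ| = 38.6, J = (4.627, -35.88). Then |NJ| = |J − N| = 49.00.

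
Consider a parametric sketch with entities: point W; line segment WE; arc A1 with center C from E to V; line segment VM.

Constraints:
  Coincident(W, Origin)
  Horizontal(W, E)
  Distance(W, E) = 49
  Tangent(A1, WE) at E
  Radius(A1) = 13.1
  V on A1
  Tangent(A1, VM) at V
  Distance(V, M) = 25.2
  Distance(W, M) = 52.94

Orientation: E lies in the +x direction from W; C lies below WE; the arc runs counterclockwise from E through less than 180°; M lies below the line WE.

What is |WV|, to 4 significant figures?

38.29

Checks: |CV| = 13.10 ✓; ∠(CV, VM) = 90.00° ✓; |VM| = 25.20 ✓; |WM| = 52.94 ✓.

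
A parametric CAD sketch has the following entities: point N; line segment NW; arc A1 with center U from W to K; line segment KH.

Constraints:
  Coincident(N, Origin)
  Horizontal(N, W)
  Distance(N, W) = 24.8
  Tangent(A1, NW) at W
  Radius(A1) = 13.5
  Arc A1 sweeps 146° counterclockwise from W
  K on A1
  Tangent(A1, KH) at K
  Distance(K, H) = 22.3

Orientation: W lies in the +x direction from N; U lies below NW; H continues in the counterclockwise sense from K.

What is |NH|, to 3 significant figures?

51.6

N is at the origin; NW is horizontal with |NW| = 24.8 and W on the +x side, so W = (24.8, 0.00). Since A1 is tangent to NW there, UW ⟂ NW, so U = W + (0, -13.5) = (24.8, -13.5). On A1, W sits at bearing 90° from U; a 146° counterclockwise sweep puts K at bearing 236°, so K = U + 13.5·(cos 236°, sin 236°) = (17.3, -24.7). Since A1 is tangent to KH there, UK ⟂ KH, so KH runs along (−sin 236°, cos 236°); with |KH| = 22.3, H = (35.7, -37.2). Then |NH| = |H − N| = 51.6.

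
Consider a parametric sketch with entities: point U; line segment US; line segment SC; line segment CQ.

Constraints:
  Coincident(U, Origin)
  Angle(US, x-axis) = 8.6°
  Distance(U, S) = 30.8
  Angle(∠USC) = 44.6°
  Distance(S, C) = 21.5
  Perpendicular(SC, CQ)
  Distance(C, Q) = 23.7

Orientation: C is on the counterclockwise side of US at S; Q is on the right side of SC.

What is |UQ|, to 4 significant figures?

45.33

∠USC = 44.6°, so SC runs at 8.6° + (180° − 44.6°) = 144.0° from the x-axis; with |SC| = 21.5, C = S + 21.5·(cos 144.0°, sin 144.0°) = (13.06, 17.24). The perpendicularity gives CQ at right angles to SC; with |CQ| = 23.7 on the right of SC, Q = C + 23.7·(0.5878, 0.8090) = (26.99, 36.42). Then |UQ| = |Q − U| = 45.33.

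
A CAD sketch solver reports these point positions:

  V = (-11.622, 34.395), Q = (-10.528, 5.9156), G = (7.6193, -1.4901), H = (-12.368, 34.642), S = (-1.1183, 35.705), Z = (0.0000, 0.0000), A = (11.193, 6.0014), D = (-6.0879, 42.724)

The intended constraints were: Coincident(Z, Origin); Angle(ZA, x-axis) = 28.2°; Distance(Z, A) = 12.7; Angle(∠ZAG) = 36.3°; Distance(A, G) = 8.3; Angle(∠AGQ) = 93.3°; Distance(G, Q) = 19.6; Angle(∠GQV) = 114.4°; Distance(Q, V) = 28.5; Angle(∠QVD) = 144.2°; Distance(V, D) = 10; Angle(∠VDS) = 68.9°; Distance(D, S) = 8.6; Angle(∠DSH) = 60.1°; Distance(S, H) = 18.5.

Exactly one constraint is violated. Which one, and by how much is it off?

Distance(S, H) = 18.5 — off by 7.20.

Z = (0.00, 0.00) ✓; ZA at 28.20° ✓; |ZA| = 12.70 ✓; ∠ZAG = 36.30° ✓; |AG| = 8.300 ✓; ∠AGQ = 93.30° ✓; |GQ| = 19.60 ✓; ∠GQV = 114.4° ✓; |QV| = 28.50 ✓; ∠QVD = 144.2° ✓; |VD| = 10.00 ✓; ∠VDS = 68.90° ✓; |DS| = 8.600 ✓; ∠DSH = 60.10° ✓; |SH| = 11.30 ✗.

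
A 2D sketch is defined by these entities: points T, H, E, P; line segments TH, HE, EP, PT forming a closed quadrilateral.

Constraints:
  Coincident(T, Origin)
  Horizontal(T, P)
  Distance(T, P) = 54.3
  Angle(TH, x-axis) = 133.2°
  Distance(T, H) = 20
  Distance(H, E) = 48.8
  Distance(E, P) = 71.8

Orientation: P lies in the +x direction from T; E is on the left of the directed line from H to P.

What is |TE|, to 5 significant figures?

57.902

Checks: |HE| = 48.80 ✓; |EP| = 71.80 ✓.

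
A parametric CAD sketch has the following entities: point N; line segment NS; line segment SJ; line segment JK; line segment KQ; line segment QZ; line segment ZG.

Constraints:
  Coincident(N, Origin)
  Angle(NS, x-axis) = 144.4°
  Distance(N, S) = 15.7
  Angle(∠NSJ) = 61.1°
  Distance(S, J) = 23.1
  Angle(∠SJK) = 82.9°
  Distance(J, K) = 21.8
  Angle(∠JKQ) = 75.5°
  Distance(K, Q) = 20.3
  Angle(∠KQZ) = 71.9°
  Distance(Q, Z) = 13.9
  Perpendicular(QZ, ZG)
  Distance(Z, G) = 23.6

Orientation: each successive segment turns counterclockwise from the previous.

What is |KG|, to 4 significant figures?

8.728

N is at the origin; NS runs at 144.4° with length 15.7, so S = (-12.77, 9.139). ∠NSJ = 61.1° gives SJ at -96.70° from the x-axis; with |SJ| = 23.1, J = (-15.46, -13.80). ∠SJK = 82.9° gives JK at 0.4000° from the x-axis; with |JK| = 21.8, K = (6.339, -13.65). ∠JKQ = 75.5° gives KQ at 104.9° from the x-axis; with |KQ| = 20.3, Q = (1.119, 5.967). ∠KQZ = 71.9° gives QZ at -147.0° from the x-axis; with |QZ| = 13.9, Z = (-10.54, -1.604). The perpendicularity gives ZG at right angles to QZ, so ZG runs at -57.00°; with |ZG| = 23.6, G = (2.315, -21.40). Then |KG| = |G − K| = 8.728.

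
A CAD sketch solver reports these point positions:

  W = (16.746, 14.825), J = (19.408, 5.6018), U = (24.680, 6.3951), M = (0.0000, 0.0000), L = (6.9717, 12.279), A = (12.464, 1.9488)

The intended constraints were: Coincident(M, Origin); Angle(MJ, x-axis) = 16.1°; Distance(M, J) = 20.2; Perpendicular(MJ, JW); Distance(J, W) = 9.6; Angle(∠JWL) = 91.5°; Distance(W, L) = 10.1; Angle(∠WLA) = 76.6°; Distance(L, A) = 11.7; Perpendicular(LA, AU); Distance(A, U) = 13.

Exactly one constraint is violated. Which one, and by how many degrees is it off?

Perpendicular(LA, AU) — off by 8.00°.

M = (0.00, 0.00) ✓; MJ at 16.10° ✓; |MJ| = 20.20 ✓; ∠(MJ, JW) = 90.00° ✓; |JW| = 9.600 ✓; ∠JWL = 91.50° ✓; |WL| = 10.10 ✓; ∠WLA = 76.60° ✓; |LA| = 11.70 ✓; ∠(LA, AU) = 82.00° ✗; |AU| = 13.00 ✓.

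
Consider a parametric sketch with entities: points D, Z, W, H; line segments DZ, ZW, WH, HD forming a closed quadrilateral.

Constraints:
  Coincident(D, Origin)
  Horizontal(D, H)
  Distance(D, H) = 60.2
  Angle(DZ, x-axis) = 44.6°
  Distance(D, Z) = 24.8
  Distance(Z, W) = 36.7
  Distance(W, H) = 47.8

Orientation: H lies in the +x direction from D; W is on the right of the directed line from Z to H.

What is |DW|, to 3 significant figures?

25.3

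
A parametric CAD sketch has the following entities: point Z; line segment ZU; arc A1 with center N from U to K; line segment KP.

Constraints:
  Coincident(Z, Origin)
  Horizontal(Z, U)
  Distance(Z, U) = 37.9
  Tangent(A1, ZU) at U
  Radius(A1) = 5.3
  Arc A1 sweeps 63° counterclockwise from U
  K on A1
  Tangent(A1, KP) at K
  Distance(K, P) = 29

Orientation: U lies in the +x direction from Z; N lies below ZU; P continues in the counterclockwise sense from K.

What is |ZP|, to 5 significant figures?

35.015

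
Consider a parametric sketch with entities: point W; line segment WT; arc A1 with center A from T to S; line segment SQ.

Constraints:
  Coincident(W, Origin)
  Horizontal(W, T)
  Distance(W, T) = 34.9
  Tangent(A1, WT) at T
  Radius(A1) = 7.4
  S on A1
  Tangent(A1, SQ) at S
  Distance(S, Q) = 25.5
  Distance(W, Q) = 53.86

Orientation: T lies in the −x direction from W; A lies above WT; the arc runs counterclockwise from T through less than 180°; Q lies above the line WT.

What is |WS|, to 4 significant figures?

30.93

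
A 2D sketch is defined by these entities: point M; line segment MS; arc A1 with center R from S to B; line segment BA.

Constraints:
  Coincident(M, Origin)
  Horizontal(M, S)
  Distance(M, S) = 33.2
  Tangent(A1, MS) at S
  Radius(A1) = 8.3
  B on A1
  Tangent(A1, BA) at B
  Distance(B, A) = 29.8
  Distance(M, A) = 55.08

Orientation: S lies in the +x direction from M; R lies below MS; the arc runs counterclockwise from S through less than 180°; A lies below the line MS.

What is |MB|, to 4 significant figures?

28.47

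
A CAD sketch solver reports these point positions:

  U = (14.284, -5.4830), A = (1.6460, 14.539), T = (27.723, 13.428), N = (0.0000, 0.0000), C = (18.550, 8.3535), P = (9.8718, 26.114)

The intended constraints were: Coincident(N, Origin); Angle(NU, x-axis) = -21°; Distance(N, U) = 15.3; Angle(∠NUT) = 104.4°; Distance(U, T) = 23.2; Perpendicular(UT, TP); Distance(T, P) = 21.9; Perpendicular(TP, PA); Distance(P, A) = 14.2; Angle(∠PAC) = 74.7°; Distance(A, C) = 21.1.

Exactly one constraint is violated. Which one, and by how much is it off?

Distance(A, C) = 21.1 — off by 3.10.

N = (0.00, 0.00) ✓; NU at -21.00° ✓; |NU| = 15.30 ✓; ∠NUT = 104.4° ✓; |UT| = 23.20 ✓; ∠(UT, TP) = 90.00° ✓; |TP| = 21.90 ✓; ∠(TP, PA) = 90.00° ✓; |PA| = 14.20 ✓; ∠PAC = 74.70° ✓; |AC| = 18.00 ✗.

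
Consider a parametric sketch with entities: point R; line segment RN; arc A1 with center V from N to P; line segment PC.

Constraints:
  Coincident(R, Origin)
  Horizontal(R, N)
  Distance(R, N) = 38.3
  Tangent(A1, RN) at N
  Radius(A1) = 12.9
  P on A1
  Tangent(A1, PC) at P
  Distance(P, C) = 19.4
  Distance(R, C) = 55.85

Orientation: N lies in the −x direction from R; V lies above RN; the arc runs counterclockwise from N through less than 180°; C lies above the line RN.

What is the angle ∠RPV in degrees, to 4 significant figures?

97.89°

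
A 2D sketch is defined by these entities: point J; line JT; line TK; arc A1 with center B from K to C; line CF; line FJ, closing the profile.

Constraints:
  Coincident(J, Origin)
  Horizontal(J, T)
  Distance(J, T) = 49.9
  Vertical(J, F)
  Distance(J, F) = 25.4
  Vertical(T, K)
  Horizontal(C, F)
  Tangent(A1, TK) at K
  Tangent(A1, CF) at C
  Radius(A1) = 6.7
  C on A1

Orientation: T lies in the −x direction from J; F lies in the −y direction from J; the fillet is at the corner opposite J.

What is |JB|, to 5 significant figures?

47.074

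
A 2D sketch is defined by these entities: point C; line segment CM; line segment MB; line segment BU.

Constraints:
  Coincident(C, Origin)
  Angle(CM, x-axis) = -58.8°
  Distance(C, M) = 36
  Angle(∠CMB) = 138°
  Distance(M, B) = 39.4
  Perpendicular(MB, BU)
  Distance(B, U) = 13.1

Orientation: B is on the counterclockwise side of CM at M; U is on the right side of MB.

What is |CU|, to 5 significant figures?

75.890

C is at the origin; CM runs at -58.8° with length 36.0, so M = 36.0·(cos -58.8°, sin -58.8°) = (18.649, -30.793). ∠CMB = 138.0°, so MB runs at -58.8° + (180° − 138.0°) = -16.800° from the x-axis; with |MB| = 39.4, B = M + 39.4·(cos -16.800°, sin -16.800°) = (56.367, -42.181). MB is perpendicular to BU; with |BU| = 13.1 on the right of MB, U = B + 13.1·(-0.28903, -0.95732) = (52.581, -54.722). Then |CU| = |U − C| = 75.890.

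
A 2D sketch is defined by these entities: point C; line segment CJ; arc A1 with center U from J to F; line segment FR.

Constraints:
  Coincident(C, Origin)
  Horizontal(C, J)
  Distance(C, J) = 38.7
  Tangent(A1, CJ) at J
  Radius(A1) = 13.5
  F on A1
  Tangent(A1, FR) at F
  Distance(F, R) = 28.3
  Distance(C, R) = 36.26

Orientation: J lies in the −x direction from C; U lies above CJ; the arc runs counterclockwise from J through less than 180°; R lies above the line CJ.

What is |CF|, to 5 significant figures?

27.602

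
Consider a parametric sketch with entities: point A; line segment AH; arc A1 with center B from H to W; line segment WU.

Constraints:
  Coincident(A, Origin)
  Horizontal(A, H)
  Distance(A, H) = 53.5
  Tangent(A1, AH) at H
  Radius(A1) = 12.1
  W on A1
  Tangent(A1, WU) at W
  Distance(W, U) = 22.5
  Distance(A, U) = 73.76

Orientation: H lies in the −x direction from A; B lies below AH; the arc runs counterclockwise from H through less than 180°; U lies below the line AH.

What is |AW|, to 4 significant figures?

66.76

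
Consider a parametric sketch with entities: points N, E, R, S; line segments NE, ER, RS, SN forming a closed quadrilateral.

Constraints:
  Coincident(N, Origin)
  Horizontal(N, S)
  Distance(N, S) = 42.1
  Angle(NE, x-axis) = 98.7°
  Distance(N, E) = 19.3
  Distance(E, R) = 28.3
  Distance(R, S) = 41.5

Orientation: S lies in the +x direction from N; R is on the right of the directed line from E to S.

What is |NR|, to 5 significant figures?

9.0015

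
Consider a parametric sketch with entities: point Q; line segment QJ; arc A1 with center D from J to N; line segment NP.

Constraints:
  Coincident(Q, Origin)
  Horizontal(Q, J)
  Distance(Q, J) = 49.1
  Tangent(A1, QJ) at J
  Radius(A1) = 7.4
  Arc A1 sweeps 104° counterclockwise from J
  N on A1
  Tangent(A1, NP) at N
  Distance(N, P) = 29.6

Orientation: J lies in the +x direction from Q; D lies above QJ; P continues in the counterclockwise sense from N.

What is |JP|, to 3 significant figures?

37.9

Q is at the origin; Q and J share the same y with |QJ| = 49.1 and J on the +x side, so J = (49.1, 0.00). Tangency of A1 to QJ means the radius DJ is perpendicular to QJ, so D = J + (0, 7.4) = (49.1, 7.40). On A1, J sits at bearing -90° from D; a 104° counterclockwise sweep puts N at bearing 14°, so N = D + 7.4·(cos 14°, sin 14°) = (56.3, 9.19). Since A1 is tangent to NP there, DN ⟂ NP, so NP runs along (−sin 14°, cos 14°); with |NP| = 29.6, P = (49.1, 37.9). Then |JP| = |P − J| = 37.9.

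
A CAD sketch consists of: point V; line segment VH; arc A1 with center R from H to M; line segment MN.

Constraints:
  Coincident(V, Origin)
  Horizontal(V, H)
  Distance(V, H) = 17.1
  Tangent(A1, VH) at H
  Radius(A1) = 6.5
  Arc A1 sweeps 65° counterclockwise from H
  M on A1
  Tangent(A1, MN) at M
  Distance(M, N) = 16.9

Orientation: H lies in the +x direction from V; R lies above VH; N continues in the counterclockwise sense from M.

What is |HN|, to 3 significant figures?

23.1

V is at the origin; V and H share the same y with |VH| = 17.1 and H on the +x side, so H = (17.1, 0.00). The tangent condition forces RH to be normal to VH, so R = H + (0, 6.5) = (17.1, 6.50). On A1, H sits at bearing -90° from R; a 65° counterclockwise sweep puts M at bearing -25°, so M = R + 6.5·(cos -25°, sin -25°) = (23.0, 3.75). Since A1 is tangent to MN there, RM ⟂ MN, so MN runs along (−sin -25°, cos -25°); with |MN| = 16.9, N = (30.1, 19.1). Then |HN| = |N − H| = 23.1.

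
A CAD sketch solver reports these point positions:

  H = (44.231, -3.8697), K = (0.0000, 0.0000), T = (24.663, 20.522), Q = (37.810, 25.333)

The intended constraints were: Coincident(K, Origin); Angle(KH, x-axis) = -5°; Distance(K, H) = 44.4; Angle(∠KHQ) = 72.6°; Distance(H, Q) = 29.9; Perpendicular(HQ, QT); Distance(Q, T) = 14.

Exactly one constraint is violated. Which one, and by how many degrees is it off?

Perpendicular(HQ, QT) — off by 7.70°.

K = (0.00, 0.00) ✓; KH at -5.000° ✓; |KH| = 44.40 ✓; ∠KHQ = 72.60° ✓; |HQ| = 29.90 ✓; ∠(HQ, QT) = 97.70° ✗; |QT| = 14.00 ✓.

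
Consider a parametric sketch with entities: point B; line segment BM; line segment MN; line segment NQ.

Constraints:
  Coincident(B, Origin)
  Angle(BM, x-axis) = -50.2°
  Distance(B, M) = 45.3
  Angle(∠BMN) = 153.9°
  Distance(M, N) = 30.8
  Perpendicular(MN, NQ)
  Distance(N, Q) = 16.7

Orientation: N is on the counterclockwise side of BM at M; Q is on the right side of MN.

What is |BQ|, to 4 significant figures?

80.32

B is at the origin; BM runs at -50.2° with length 45.3, so M = 45.3·(cos -50.2°, sin -50.2°) = (29.00, -34.80). ∠BMN = 153.9°, so MN runs at -50.2° + (180° − 153.9°) = -24.10° from the x-axis; with |MN| = 30.8, N = M + 30.8·(cos -24.10°, sin -24.10°) = (57.11, -47.38). MN is perpendicular to NQ; with |NQ| = 16.7 on the right of MN, Q = N + 16.7·(-0.4083, -0.9128) = (50.29, -62.62). Then |BQ| = |Q − B| = 80.32.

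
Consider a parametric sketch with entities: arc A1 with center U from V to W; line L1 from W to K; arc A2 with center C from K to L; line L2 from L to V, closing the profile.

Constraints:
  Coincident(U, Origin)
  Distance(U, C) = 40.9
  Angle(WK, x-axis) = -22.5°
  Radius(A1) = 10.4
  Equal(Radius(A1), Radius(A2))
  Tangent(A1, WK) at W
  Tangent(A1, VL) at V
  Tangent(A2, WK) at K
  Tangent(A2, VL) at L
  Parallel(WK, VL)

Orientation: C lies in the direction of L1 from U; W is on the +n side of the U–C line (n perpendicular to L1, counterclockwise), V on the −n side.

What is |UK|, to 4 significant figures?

42.20

The slot axis is L1's direction at -22.5°, so u = (cos -22.5°, sin -22.5°) = (0.9239, -0.3827) and n = (−sin -22.5°, cos -22.5°) = (0.3827, 0.9239). U is at the origin and C lies 40.9 along u from U, so C = 40.9·u = (37.79, -15.65). Tangency of A1 to both parallel lines with radius 10.4 puts W and V at U ± 10.4·n: W = (3.980, 9.608), V = (-3.980, -9.608). Equal radii place K and L the same way about C: K = C + 10.4·n = (41.77, -6.043), L = C − 10.4·n = (33.81, -25.26). Then |UK| = |K − U| = 42.20.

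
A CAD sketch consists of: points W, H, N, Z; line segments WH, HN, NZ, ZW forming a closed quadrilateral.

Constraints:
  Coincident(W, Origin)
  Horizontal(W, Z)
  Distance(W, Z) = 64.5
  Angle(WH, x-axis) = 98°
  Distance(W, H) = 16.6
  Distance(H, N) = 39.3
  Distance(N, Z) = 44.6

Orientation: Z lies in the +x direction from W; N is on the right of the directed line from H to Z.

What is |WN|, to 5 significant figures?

26.413

Checks: |HN| = 39.30 ✓; |NZ| = 44.60 ✓.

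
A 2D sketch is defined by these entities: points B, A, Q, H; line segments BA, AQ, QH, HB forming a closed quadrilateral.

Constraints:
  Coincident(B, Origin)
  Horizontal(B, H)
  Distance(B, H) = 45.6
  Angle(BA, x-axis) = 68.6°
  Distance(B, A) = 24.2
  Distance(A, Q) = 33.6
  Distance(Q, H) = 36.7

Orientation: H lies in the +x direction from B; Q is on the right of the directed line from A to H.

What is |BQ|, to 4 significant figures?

15.29

Checks: |AQ| = 33.60 ✓; |QH| = 36.70 ✓.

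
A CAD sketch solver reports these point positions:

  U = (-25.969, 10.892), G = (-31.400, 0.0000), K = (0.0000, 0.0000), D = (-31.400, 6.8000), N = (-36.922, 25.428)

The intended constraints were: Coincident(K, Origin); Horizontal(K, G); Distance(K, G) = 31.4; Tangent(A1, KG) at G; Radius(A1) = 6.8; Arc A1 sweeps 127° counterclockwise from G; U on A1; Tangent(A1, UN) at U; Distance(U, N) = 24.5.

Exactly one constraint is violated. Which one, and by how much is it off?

Distance(U, N) = 24.5 — off by 6.30.

K = (0.00, 0.00) ✓; K.y = 0.00, G.y = 0.00 ✓; |KG| = 31.40 ✓; ∠(DG, GK) = 90.00° ✓; |DG| = 6.800 ✓; bearing(D→U) − bearing(D→G) = 127.0° ✓; |DU| = 6.800 ✓; ∠(DU, UN) = 90.00° ✓; |UN| = 18.20 ✗.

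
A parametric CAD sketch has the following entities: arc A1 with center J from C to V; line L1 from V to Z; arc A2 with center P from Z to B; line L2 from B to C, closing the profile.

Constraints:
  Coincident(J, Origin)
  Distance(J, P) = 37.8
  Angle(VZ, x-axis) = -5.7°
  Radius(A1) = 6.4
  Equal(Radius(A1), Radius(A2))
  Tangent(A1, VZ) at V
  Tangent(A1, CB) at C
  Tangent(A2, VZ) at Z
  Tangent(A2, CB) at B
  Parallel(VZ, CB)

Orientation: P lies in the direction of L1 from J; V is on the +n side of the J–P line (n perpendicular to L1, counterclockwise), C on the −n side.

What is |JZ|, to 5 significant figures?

38.338

The slot axis is L1's direction at -5.7°, so u = (cos -5.7°, sin -5.7°) = (0.99506, -0.099320) and n = (−sin -5.7°, cos -5.7°) = (0.099320, 0.99506). J is at the origin and P lies 37.8 along u from J, so P = 37.8·u = (37.613, -3.7543). Tangency of A1 to both parallel lines with radius 6.4 puts V and C at J ± 6.4·n: V = (0.63565, 6.3684), C = (-0.63565, -6.3684). Equal radii place Z and B the same way about P: Z = P + 6.4·n = (38.249, 2.6141), B = P − 6.4·n = (36.977, -10.123). Then |JZ| = |Z − J| = 38.338.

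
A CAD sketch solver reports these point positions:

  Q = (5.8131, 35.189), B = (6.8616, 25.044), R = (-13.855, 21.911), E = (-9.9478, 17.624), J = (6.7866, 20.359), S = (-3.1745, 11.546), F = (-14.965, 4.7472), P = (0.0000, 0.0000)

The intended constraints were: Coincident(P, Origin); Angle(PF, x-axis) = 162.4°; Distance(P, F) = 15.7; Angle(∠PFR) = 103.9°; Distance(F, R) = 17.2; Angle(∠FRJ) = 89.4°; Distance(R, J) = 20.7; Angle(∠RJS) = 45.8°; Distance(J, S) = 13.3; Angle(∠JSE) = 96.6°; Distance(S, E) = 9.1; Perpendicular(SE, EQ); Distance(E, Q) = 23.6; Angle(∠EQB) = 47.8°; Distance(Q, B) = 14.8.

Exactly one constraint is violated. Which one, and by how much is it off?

Distance(Q, B) = 14.8 — off by 4.60.

P = (0.00, 0.00) ✓; PF at 162.4° ✓; |PF| = 15.70 ✓; ∠PFR = 103.9° ✓; |FR| = 17.20 ✓; ∠FRJ = 89.40° ✓; |RJ| = 20.70 ✓; ∠RJS = 45.80° ✓; |JS| = 13.30 ✓; ∠JSE = 96.60° ✓; |SE| = 9.101 ✓; ∠(SE, EQ) = 90.00° ✓; |EQ| = 23.60 ✓; ∠EQB = 47.80° ✓; |QB| = 10.20 ✗.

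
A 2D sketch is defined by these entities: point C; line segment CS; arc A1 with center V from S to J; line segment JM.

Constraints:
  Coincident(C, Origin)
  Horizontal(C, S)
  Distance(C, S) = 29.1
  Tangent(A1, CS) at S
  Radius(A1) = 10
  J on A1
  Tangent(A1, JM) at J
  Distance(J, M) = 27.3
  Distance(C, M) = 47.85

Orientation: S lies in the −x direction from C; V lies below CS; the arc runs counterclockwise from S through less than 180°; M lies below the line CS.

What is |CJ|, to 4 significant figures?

40.75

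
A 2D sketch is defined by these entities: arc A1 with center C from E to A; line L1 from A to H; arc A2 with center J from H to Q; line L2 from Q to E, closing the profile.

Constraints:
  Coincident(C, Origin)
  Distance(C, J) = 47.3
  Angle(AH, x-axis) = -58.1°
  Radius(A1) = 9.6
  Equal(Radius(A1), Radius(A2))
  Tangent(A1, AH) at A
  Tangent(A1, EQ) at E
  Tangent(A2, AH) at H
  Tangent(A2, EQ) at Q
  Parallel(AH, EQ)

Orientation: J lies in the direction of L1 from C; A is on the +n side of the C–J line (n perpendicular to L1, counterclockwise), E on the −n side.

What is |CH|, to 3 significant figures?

48.3

The slot axis is L1's direction at -58.1°, so u = (cos -58.1°, sin -58.1°) = (0.528, -0.849) and n = (−sin -58.1°, cos -58.1°) = (0.849, 0.528). C is at the origin and J lies 47.3 along u from C, so J = 47.3·u = (25.0, -40.2). Tangency of A1 to both parallel lines with radius 9.6 puts A and E at C ± 9.6·n: A = (8.15, 5.07), E = (-8.15, -5.07). Equal radii place H and Q the same way about J: H = J + 9.6·n = (33.1, -35.1), Q = J − 9.6·n = (16.8, -45.2). Then |CH| = |H − C| = 48.3.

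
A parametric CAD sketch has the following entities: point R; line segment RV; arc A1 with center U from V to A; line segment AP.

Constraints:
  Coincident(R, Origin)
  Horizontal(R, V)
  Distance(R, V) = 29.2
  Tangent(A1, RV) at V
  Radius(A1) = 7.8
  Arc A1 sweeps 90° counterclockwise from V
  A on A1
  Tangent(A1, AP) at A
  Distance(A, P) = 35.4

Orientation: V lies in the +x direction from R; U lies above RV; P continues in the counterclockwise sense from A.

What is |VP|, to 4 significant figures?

43.90

R is at the origin; R and V share the same y with |RV| = 29.2 and V on the +x side, so V = (29.20, 0.000). A1 meets RV tangentially, so UV is at right angles to RV, so U = V + (0, 7.8) = (29.20, 7.800). On A1, V sits at bearing -90° from U; a 90° counterclockwise sweep puts A at bearing 0°, so A = U + 7.8·(cos 0°, sin 0°) = (37.00, 7.800). Tangency of A1 to AP means the radius UA is perpendicular to AP, so AP runs along (−sin 0°, cos 0°); with |AP| = 35.4, P = (37.00, 43.20). Then |VP| = |P − V| = 43.90.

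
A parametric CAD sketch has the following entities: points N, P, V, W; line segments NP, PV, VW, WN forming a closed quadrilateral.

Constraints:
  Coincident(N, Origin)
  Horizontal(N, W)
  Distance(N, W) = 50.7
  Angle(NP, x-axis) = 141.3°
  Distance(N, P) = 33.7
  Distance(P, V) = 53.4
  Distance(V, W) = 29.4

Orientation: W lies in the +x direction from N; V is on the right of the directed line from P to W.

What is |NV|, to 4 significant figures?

21.63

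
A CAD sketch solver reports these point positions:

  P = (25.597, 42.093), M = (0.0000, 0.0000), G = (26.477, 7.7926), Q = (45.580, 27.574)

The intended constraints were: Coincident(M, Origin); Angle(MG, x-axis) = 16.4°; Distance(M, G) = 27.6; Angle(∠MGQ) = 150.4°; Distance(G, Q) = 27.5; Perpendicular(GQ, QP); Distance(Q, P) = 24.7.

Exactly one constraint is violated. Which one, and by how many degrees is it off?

Perpendicular(GQ, QP) — off by 8.00°.

M = (0.00, 0.00) ✓; MG at 16.40° ✓; |MG| = 27.60 ✓; ∠MGQ = 150.4° ✓; |GQ| = 27.50 ✓; ∠(GQ, QP) = 98.00° ✗; |QP| = 24.70 ✓.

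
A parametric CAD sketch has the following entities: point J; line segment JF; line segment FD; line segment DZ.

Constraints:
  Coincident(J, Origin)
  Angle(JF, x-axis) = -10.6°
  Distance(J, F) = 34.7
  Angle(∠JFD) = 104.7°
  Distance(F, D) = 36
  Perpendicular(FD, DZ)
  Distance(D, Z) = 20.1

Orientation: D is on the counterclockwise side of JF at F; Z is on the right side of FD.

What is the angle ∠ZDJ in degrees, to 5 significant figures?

126.84°

J is at the origin; JF runs at -10.6° with length 34.7, so F = 34.7·(cos -10.6°, sin -10.6°) = (34.108, -6.3831). ∠JFD = 104.7°, so FD runs at -10.6° + (180° − 104.7°) = 64.700° from the x-axis; with |FD| = 36.0, D = F + 36.0·(cos 64.700°, sin 64.700°) = (49.493, 26.164). FD is perpendicular to DZ; with |DZ| = 20.1 on the right of FD, Z = D + 20.1·(0.90408, -0.42736) = (67.665, 17.574). Then cos ∠ZDJ = DZ·DJ / (|DZ||DJ|), giving 126.84°.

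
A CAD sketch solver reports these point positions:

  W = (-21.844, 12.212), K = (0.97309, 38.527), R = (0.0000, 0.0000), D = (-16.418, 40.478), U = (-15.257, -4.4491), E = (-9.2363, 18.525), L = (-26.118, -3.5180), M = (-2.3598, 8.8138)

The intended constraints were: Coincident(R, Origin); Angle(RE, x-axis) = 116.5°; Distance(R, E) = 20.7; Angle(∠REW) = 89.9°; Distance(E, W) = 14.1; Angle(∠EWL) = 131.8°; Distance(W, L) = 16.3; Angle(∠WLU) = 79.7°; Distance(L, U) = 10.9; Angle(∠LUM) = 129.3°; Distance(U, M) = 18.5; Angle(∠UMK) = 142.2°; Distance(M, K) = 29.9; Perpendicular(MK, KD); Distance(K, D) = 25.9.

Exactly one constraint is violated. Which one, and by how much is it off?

Distance(K, D) = 25.9 — off by 8.40.

R = (0.00, 0.00) ✓; RE at 116.5° ✓; |RE| = 20.70 ✓; ∠REW = 89.90° ✓; |EW| = 14.10 ✓; ∠EWL = 131.8° ✓; |WL| = 16.30 ✓; ∠WLU = 79.70° ✓; |LU| = 10.90 ✓; ∠LUM = 129.3° ✓; |UM| = 18.50 ✓; ∠UMK = 142.2° ✓; |MK| = 29.90 ✓; ∠(MK, KD) = 90.00° ✓; |KD| = 17.50 ✗.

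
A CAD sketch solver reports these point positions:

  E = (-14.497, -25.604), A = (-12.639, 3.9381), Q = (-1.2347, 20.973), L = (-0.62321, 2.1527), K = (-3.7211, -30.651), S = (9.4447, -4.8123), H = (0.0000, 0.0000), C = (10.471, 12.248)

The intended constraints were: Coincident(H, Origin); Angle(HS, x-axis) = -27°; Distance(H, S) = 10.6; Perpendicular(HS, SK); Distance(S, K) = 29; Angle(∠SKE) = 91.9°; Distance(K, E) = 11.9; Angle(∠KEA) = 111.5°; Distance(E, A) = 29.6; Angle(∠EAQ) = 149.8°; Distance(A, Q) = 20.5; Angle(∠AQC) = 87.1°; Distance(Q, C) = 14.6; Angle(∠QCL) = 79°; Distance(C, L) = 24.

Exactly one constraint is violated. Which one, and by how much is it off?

Distance(C, L) = 24 — off by 9.00.

H = (0.00, 0.00) ✓; HS at -27.00° ✓; |HS| = 10.60 ✓; ∠(HS, SK) = 90.00° ✓; |SK| = 29.00 ✓; ∠SKE = 91.90° ✓; |KE| = 11.90 ✓; ∠KEA = 111.5° ✓; |EA| = 29.60 ✓; ∠EAQ = 149.8° ✓; |AQ| = 20.50 ✓; ∠AQC = 87.10° ✓; |QC| = 14.60 ✓; ∠QCL = 79.00° ✓; |CL| = 15.00 ✗.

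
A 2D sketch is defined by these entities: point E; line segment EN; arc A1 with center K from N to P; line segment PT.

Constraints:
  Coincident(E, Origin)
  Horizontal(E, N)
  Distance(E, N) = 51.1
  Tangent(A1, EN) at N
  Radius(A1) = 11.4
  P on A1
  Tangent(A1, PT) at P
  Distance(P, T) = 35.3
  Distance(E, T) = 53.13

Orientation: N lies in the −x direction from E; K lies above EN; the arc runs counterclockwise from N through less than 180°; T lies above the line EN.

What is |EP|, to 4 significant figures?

40.96

Checks: ∠(KN, NE) = 90.00° ✓; |KP| = 11.40 ✓; ∠(KP, PT) = 90.00° ✓; |PT| = 35.30 ✓; |ET| = 53.13 ✓.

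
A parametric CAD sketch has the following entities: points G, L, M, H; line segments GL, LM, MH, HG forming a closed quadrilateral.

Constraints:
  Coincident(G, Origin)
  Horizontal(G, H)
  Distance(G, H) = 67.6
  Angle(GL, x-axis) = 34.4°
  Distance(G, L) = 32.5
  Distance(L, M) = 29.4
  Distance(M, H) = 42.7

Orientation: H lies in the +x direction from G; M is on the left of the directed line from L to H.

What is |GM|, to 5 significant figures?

61.748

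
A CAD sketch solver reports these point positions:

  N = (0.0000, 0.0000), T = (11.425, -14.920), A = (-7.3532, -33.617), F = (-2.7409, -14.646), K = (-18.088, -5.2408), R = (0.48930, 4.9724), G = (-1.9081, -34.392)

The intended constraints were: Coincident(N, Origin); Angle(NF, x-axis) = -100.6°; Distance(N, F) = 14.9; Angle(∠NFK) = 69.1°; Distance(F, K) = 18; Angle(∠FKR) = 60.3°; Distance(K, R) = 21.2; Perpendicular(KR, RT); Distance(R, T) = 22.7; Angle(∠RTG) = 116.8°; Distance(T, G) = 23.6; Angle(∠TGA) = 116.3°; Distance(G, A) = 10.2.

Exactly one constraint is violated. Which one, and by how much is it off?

Distance(G, A) = 10.2 — off by 4.70.

N = (0.00, 0.00) ✓; NF at -100.6° ✓; |NF| = 14.90 ✓; ∠NFK = 69.10° ✓; |FK| = 18.00 ✓; ∠FKR = 60.30° ✓; |KR| = 21.20 ✓; ∠(KR, RT) = 90.00° ✓; |RT| = 22.70 ✓; ∠RTG = 116.8° ✓; |TG| = 23.60 ✓; ∠TGA = 116.3° ✓; |GA| = 5.500 ✗.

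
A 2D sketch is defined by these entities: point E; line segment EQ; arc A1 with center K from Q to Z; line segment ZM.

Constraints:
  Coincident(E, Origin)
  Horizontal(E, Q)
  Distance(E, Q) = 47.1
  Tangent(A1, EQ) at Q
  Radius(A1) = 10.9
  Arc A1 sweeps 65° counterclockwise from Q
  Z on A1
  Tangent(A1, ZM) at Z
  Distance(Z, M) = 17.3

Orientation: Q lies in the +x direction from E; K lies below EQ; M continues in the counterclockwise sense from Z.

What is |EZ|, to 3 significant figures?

37.7

E is at the origin; EQ is horizontal with |EQ| = 47.1 and Q on the +x side, so Q = (47.1, 0.00). A1 meets EQ tangentially, so KQ is at right angles to EQ, so K = Q + (0, -10.9) = (47.1, -10.9). On A1, Q sits at bearing 90° from K; a 65° counterclockwise sweep puts Z at bearing 155°, so Z = K + 10.9·(cos 155°, sin 155°) = (37.2, -6.29). Then |EZ| = |Z − E| = 37.7.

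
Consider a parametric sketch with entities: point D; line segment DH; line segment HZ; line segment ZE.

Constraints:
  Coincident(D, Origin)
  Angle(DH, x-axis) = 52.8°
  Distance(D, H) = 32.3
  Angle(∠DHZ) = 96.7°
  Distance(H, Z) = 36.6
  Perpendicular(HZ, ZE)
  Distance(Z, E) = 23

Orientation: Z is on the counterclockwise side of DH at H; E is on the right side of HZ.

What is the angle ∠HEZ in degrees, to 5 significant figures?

57.854°

D is at the origin; DH runs at 52.8° with length 32.3, so H = 32.3·(cos 52.8°, sin 52.8°) = (19.529, 25.728). ∠DHZ = 96.7°, so HZ runs at 52.8° + (180° − 96.7°) = 136.10° from the x-axis; with |HZ| = 36.6, Z = H + 36.6·(cos 136.10°, sin 136.10°) = (-6.8436, 51.106). HZ is perpendicular to ZE; with |ZE| = 23.0 on the right of HZ, E = Z + 23.0·(0.69340, 0.72055) = (9.1046, 67.679). Then cos ∠HEZ = EH·EZ / (|EH||EZ|), giving 57.854°.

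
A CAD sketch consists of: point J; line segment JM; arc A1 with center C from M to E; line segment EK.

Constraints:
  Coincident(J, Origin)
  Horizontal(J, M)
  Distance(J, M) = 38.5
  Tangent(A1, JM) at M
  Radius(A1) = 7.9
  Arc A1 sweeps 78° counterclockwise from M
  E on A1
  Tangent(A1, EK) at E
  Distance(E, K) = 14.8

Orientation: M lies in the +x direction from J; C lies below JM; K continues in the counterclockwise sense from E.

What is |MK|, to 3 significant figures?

23.4

On A1, M sits at bearing 90° from C; a 78° counterclockwise sweep puts E at bearing 168°, so E = C + 7.9·(cos 168°, sin 168°) = (30.8, -6.26). The tangent condition forces CE to be normal to EK, so EK runs along (−sin 168°, cos 168°); with |EK| = 14.8, K = (27.7, -20.7). Then |MK| = |K − M| = 23.4.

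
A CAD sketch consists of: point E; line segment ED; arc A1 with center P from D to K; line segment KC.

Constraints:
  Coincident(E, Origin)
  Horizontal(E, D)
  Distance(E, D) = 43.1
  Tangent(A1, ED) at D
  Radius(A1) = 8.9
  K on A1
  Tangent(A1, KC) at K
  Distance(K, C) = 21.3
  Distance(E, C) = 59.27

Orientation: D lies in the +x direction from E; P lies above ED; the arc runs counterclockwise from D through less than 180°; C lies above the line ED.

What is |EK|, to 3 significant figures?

52.8

Checks: E = (0.00, 0.00) ✓; |PK| = 8.900 ✓; ∠(PK, KC) = 90.00° ✓; |KC| = 21.30 ✓; |EC| = 59.27 ✓.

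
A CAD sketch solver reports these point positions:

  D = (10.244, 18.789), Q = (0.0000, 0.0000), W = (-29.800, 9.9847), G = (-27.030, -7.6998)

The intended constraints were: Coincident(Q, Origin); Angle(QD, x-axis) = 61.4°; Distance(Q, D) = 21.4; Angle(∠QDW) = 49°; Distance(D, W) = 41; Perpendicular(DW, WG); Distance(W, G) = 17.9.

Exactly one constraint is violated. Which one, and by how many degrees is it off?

Perpendicular(DW, WG) — off by 3.50°.

Q = (0.00, 0.00) ✓; QD at 61.40° ✓; |QD| = 21.40 ✓; ∠QDW = 49.00° ✓; |DW| = 41.00 ✓; ∠(DW, WG) = 86.50° ✗; |WG| = 17.90 ✓.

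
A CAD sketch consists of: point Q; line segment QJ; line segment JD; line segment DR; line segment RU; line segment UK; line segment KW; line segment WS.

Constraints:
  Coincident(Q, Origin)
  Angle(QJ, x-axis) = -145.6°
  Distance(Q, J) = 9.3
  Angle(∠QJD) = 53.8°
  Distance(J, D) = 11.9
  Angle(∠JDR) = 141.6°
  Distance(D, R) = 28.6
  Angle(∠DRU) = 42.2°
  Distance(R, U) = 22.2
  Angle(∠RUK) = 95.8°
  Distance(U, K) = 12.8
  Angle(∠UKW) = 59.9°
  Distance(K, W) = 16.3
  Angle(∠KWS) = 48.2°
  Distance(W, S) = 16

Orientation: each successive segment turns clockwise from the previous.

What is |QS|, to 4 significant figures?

13.49

Q is at the origin; QJ runs at -145.6° with length 9.3, so J = (-7.674, -5.254). ∠QJD = 53.8° gives JD at 88.20° from the x-axis; with |JD| = 11.9, D = (-7.300, 6.640). ∠JDR = 141.6° gives DR at 49.80° from the x-axis; with |DR| = 28.6, R = (11.16, 28.48). ∠DRU = 42.2° gives RU at -88.00° from the x-axis; with |RU| = 22.2, U = (11.94, 6.298). ∠RUK = 95.8° gives UK at -172.2° from the x-axis; with |UK| = 12.8, K = (-0.7465, 4.561). ∠UKW = 59.9° gives KW at 67.70° from the x-axis; with |KW| = 16.3, W = (5.439, 19.64). ∠KWS = 48.2° gives WS at -64.10° from the x-axis; with |WS| = 16.0, S = (12.43, 5.249). Then |QS| = |S − Q| = 13.49.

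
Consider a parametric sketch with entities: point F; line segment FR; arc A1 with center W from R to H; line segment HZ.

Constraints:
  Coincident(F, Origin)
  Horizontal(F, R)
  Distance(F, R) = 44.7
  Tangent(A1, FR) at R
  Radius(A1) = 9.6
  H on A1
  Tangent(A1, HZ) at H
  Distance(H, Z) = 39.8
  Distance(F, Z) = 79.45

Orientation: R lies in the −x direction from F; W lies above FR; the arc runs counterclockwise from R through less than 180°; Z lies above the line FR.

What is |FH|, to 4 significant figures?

41.19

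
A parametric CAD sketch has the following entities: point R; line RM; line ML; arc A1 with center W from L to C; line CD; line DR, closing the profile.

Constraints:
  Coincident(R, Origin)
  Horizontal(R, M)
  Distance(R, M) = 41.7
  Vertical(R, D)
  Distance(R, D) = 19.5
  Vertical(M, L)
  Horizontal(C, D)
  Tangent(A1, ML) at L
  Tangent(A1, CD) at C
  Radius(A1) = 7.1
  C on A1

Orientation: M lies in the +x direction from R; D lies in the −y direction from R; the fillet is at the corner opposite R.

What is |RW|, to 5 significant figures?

36.755

R is at the origin; R and M share the same y with |RM| = 41.7 and M on the +x side, so M = (41.700, 0.0000). R and D share the same x with |RD| = 19.5 and D on the −y side, so D = (0.0000, -19.500). The virtual corner opposite R is at (41.700, -19.500). The tangent condition forces WL to be normal to ML and tangency of A1 to CD means the radius WC is perpendicular to CD, with radius 7.1, so the center W sits 7.1 in from both sides at W = (34.600, -12.400). Then |RW| = |W − R| = 36.755.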